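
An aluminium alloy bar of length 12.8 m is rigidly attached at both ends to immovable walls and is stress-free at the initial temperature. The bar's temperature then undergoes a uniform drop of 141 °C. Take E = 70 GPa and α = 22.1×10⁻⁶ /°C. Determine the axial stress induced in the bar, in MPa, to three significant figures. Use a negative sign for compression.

218 MPa

Free thermal expansion αLΔT = 22.1e-6 · 12800 · -141 = -39.89 mm.
The walls impose strain ε = −(-39.89)/12800 = 3.1161e-03; σ = Eε = 70000 · 3.1161e-03 = 218.1 MPa.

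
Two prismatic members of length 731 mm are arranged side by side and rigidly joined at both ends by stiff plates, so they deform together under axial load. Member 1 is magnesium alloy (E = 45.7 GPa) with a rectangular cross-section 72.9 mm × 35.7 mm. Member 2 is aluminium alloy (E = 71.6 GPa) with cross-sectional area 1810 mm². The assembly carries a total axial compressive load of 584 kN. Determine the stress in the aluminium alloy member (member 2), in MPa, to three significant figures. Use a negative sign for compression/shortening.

-168 MPa

A_1 = 2603 mm².
Equal strain + equilibrium ⇒ each member carries load in proportion to AE: A₁E₁ = 118900000 N, A₂E₂ = 129600000 N, ΣAE = 248500000 N.
σ₂ = P·E₂/ΣAE = -584000·71600/248500000 = -168.2 MPa.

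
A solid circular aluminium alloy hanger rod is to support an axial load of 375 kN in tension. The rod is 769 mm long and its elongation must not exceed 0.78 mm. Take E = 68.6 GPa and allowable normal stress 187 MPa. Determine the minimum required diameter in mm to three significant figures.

82.8 mm

Required area A ≥ P/σ_allow = 375000/187 = 2005 mm².
For a solid circular section, d ≥ √(4A/π) = 50.53 mm.
Elongation limit: A ≥ PL/(Eδ_allow) = 375000·769/(68600·0.78) = 5389 mm² ⇒ d ≥ 82.84 mm.
The elongation limit governs.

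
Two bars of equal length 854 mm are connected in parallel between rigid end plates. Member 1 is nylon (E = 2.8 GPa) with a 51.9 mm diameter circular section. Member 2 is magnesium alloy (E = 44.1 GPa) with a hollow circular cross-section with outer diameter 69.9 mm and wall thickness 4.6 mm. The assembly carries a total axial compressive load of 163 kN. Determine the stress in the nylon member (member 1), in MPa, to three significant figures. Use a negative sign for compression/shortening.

A_1 = 2116 mm².
A_2 = 943.7 mm².
Equal strain + equilibrium ⇒ each member carries load in proportion to AE: A₁E₁ = 5924000 N, A₂E₂ = 41620000 N, ΣAE = 47540000 N.
σ₁ = P·E₁/ΣAE = -163000·2800/47540000 = -9.6 MPa.

-9.60 MPa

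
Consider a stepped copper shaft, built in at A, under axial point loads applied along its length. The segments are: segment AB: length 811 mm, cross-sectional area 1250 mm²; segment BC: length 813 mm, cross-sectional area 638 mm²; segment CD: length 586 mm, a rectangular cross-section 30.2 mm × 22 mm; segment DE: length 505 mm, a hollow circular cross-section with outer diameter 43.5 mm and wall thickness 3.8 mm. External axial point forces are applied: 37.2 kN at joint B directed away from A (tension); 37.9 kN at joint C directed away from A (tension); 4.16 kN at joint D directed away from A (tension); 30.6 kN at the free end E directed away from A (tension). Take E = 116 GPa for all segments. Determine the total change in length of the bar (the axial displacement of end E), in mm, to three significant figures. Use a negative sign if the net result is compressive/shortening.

Internal axial forces (sectioning from the free end, tension +): N_DE = 30.6 kN, N_CD = 34.76 kN, N_BC = 72.66 kN, N_AB = 109.9 kN.
A_CD = 664.4 mm².
A_DE = 473.9 mm².
δ_AB = 109900·811/(1250·116000) = 0.6145 mm
δ_BC = 72660·813/(638·116000) = 0.7982 mm
δ_CD = 34760·586/(664.4·116000) = 0.2643 mm
δ_DE = 30600·505/(473.9·116000) = 0.2811 mm
δ = Σδ_i = 1.958 mm.

1.96 mm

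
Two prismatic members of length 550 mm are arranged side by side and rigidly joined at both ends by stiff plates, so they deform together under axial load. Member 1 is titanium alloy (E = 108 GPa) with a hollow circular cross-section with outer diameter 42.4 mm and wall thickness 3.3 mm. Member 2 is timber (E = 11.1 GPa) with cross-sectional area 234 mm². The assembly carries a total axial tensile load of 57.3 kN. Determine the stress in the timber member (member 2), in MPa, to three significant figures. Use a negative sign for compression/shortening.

A_1 = 405.4 mm².
Equal strain + equilibrium ⇒ each member carries load in proportion to AE: A₁E₁ = 43780000 N, A₂E₂ = 2597000 N, ΣAE = 46380000 N.
σ₂ = P·E₂/ΣAE = 57300·11100/46380000 = 13.71 MPa.

13.7 MPa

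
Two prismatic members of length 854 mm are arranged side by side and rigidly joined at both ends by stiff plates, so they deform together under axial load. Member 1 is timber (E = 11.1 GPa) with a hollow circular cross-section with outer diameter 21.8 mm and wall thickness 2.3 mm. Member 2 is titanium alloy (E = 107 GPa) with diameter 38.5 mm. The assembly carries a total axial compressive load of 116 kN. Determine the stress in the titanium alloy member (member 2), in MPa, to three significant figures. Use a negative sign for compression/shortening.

-98.4 MPa

A_1 = 140.9 mm².
A_2 = 1164 mm².
Equal strain + equilibrium ⇒ each member carries load in proportion to AE: A₁E₁ = 1564000 N, A₂E₂ = 124600000 N, ΣAE = 126100000 N.
σ₂ = P·E₂/ΣAE = -116000·107000/126100000 = -98.41 MPa.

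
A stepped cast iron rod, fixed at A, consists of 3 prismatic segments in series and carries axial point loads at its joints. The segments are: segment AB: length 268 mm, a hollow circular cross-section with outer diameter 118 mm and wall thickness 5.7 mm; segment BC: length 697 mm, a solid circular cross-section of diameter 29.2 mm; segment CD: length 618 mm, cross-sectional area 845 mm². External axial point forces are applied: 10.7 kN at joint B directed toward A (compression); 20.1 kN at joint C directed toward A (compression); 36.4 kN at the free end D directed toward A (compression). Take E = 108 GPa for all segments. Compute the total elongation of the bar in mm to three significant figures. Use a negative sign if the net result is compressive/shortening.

-0.874 mm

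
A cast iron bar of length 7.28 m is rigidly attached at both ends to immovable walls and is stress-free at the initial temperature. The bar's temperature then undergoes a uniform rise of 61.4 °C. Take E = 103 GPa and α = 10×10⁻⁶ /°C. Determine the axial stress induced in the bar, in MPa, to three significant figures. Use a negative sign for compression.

-63.2 MPa

Free thermal expansion αLΔT = 10e-6 · 7280 · 61.4 = 4.47 mm.
The walls impose strain ε = −(4.47)/7280 = -6.1400e-04; σ = Eε = 103000 · -6.1400e-04 = -63.24 MPa.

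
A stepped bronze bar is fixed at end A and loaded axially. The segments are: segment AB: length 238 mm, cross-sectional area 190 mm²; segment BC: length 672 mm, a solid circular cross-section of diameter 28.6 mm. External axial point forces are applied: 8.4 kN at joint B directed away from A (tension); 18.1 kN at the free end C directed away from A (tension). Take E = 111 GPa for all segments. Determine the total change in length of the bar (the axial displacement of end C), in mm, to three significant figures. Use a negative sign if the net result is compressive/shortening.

0.470 mm

Internal axial forces (sectioning from the free end, tension +): N_BC = 18.1 kN, N_AB = 26.5 kN.
A_BC = 642.4 mm².
δ_AB = 26500·238/(190·111000) = 0.2991 mm
δ_BC = 18100·672/(642.4·111000) = 0.1706 mm
δ = Σδ_i = 0.4696 mm.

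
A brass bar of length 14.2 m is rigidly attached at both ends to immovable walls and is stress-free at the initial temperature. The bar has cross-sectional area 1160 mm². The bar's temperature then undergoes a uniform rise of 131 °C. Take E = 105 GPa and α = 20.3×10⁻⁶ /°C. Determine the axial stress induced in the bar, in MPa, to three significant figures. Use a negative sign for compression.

-279 MPa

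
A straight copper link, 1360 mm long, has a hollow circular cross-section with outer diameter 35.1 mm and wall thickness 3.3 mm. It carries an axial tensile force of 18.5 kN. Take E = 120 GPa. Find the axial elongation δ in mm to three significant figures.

0.636 mm

A = 329.7 mm².
δ_mech = NL/(AE) = 18500·1360/(329.7·120000) = 0.636 mm.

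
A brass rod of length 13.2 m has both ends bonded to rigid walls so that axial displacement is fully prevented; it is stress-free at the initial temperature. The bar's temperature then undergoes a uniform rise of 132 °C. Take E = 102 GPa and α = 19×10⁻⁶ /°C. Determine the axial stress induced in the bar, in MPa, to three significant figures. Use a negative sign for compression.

-256 MPa

Free thermal expansion αLΔT = 19e-6 · 13200 · 132 = 33.11 mm.
The walls impose strain ε = −(33.11)/13200 = -2.5080e-03; σ = Eε = 102000 · -2.5080e-03 = -255.8 MPa.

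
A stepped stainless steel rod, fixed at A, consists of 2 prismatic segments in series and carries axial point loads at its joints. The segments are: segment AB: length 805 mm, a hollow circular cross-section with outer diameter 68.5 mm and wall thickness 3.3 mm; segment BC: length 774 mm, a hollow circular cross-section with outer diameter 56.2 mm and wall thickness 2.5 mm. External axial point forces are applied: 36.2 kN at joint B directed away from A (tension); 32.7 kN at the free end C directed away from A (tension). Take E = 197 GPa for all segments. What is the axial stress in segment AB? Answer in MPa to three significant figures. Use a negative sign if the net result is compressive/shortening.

Internal axial forces (sectioning from the free end, tension +): N_BC = 32.7 kN, N_AB = 68.9 kN.
A_AB = 675.9 mm².
σ_AB = N_AB/A_AB = 68900/675.9 = 101.9 MPa.

102 MPa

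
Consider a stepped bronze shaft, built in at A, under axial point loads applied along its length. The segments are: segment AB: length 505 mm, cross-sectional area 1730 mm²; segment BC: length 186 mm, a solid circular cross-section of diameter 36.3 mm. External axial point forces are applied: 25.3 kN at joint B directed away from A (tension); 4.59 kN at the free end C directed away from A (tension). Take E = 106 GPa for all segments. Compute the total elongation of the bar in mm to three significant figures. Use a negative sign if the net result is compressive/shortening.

Internal axial forces (sectioning from the free end, tension +): N_BC = 4.59 kN, N_AB = 29.89 kN.
A_BC = 1035 mm².
δ_AB = 29890·505/(1730·106000) = 0.08231 mm
δ_BC = 4590·186/(1035·106000) = 0.007782 mm
δ = Σδ_i = 0.09009 mm.

0.0901 mm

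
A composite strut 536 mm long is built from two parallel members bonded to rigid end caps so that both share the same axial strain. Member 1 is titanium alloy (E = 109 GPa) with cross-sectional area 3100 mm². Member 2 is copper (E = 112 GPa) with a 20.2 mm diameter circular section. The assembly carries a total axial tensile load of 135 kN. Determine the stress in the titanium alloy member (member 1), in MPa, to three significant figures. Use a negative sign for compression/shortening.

39.4 MPa

A_2 = 320.5 mm².
Equal strain + equilibrium ⇒ each member carries load in proportion to AE: A₁E₁ = 337900000 N, A₂E₂ = 35890000 N, ΣAE = 373800000 N.
σ₁ = P·E₁/ΣAE = 135000·109000/373800000 = 39.37 MPa.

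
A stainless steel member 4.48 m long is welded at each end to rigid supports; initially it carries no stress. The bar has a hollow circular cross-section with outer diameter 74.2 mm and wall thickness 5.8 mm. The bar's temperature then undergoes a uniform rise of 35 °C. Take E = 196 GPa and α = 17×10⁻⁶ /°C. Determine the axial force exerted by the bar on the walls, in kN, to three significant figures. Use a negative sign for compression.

-145 kN

Free thermal expansion αLΔT = 17e-6 · 4480 · 35 = 2.666 mm.
The walls impose strain ε = −(2.666)/4480 = -5.9500e-04; σ = Eε = 196000 · -5.9500e-04 = -116.6 MPa.
Wall reaction R = σ·A = -116.6·1246 = -145300 N = -145.3 kN.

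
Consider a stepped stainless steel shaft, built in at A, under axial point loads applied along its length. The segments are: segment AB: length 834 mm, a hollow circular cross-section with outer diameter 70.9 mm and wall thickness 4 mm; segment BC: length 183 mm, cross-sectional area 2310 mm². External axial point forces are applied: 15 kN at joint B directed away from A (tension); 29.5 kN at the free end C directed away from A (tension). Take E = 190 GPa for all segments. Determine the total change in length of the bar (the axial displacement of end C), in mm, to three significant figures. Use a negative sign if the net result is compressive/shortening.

0.245 mm

Internal axial forces (sectioning from the free end, tension +): N_BC = 29.5 kN, N_AB = 44.5 kN.
A_AB = 840.7 mm².
δ_AB = 44500·834/(840.7·190000) = 0.2323 mm
δ_BC = 29500·183/(2310·190000) = 0.0123 mm
δ = Σδ_i = 0.2446 mm.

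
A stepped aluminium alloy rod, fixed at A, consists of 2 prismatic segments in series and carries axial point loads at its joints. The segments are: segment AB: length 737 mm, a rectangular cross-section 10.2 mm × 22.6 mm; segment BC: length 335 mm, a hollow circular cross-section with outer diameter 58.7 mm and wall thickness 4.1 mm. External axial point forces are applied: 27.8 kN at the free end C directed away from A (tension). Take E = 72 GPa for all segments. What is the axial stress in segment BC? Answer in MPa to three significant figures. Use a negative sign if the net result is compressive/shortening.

39.5 MPa

Internal axial forces (sectioning from the free end, tension +): N_BC = 27.8 kN, N_AB = 27.8 kN.
A_BC = 703.3 mm².
σ_BC = N_BC/A_BC = 27800/703.3 = 39.53 MPa.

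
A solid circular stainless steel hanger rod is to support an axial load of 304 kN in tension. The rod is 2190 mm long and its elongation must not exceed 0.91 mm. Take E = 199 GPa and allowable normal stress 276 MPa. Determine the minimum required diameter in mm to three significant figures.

Required area A ≥ P/σ_allow = 304000/276 = 1101 mm².
For a solid circular section, d ≥ √(4A/π) = 37.45 mm.
Elongation limit: A ≥ PL/(Eδ_allow) = 304000·2190/(199000·0.91) = 3676 mm² ⇒ d ≥ 68.42 mm.
The elongation limit governs.

68.4 mm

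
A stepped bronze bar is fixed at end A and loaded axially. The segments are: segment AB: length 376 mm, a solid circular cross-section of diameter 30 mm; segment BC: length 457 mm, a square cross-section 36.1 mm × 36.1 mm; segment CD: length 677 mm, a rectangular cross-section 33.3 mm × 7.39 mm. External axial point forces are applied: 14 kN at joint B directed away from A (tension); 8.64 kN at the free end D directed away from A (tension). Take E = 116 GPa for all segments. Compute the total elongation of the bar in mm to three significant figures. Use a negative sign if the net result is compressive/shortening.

0.335 mm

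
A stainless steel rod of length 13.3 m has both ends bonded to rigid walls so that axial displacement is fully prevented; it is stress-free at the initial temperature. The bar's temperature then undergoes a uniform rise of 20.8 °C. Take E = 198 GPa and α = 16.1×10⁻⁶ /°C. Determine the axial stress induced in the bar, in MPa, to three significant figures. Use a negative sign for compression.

-66.3 MPa

Free thermal expansion αLΔT = 16.1e-6 · 13300 · 20.8 = 4.454 mm.
The walls impose strain ε = −(4.454)/13300 = -3.3488e-04; σ = Eε = 198000 · -3.3488e-04 = -66.31 MPa.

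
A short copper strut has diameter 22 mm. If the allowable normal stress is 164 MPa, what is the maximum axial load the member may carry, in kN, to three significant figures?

62.3 kN

A = 380.1 mm².
P_max = σ_allow · A = 164 · 380.1 = 62340 N = 62.34 kN.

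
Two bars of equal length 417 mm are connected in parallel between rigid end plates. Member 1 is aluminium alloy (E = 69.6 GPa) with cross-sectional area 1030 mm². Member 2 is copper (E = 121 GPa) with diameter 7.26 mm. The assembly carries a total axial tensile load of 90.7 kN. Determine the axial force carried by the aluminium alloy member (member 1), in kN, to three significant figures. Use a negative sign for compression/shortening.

A_2 = 41.4 mm².
Equal strain + equilibrium ⇒ each member carries load in proportion to AE: A₁E₁ = 71690000 N, A₂E₂ = 5009000 N, ΣAE = 76700000 N.
F₁ = P·A₁E₁/ΣAE = 90700·71690000/76700000 = 84780 N.

84.8 kN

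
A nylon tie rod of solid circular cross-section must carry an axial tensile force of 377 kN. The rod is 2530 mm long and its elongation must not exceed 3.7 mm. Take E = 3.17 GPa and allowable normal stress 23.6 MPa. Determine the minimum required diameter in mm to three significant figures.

322 mm

Required area A ≥ P/σ_allow = 377000/23.6 = 15970 mm².
For a solid circular section, d ≥ √(4A/π) = 142.6 mm.
Elongation limit: A ≥ PL/(Eδ_allow) = 377000·2530/(3170·3.7) = 81320 mm² ⇒ d ≥ 321.8 mm.
The elongation limit governs.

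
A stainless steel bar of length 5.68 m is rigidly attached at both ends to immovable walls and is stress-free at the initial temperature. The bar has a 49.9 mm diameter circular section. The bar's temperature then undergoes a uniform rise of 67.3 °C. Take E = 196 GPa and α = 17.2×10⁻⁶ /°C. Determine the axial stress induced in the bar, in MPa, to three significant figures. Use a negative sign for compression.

Free thermal expansion αLΔT = 17.2e-6 · 5680 · 67.3 = 6.575 mm.
The walls impose strain ε = −(6.575)/5680 = -1.1576e-03; σ = Eε = 196000 · -1.1576e-03 = -226.9 MPa.

-227 MPa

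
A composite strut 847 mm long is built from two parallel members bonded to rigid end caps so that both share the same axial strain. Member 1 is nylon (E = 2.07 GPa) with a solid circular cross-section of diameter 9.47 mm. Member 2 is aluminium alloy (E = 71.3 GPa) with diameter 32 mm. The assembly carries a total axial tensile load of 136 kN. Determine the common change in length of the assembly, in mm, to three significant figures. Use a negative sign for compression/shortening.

A_1 = 70.44 mm².
A_2 = 804.2 mm².
Equal strain + equilibrium ⇒ each member carries load in proportion to AE: A₁E₁ = 145800 N, A₂E₂ = 57340000 N, ΣAE = 57490000 N.
δ = PL/ΣAE = 136000·847/57490000 = 2.004 mm.

2.00 mm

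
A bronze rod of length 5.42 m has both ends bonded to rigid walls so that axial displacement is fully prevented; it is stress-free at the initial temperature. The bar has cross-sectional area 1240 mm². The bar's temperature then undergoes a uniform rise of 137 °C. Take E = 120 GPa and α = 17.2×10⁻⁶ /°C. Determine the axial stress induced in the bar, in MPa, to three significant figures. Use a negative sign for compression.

Free thermal expansion αLΔT = 17.2e-6 · 5420 · 137 = 12.77 mm.
The walls impose strain ε = −(12.77)/5420 = -2.3564e-03; σ = Eε = 120000 · -2.3564e-03 = -282.8 MPa.

-283 MPa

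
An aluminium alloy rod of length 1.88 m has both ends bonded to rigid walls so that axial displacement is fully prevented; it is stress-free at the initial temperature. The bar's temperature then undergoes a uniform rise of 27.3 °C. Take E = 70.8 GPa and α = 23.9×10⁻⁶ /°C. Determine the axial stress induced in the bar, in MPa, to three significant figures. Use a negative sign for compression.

Free thermal expansion αLΔT = 23.9e-6 · 1880 · 27.3 = 1.227 mm.
The walls impose strain ε = −(1.227)/1880 = -6.5247e-04; σ = Eε = 70800 · -6.5247e-04 = -46.19 MPa.

-46.2 MPa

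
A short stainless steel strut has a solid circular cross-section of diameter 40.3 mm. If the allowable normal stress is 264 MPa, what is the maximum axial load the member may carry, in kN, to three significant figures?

A = 1276 mm².
P_max = σ_allow · A = 264 · 1276 = 336700 N = 336.7 kN.

337 kN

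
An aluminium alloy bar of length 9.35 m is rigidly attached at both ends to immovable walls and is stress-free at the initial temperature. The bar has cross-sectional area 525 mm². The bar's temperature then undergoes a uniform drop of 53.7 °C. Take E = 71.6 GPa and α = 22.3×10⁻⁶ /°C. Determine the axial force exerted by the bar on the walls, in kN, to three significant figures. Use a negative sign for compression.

45.0 kN

Free thermal expansion αLΔT = 22.3e-6 · 9350 · -53.7 = -11.2 mm.
The walls impose strain ε = −(-11.2)/9350 = 1.1975e-03; σ = Eε = 71600 · 1.1975e-03 = 85.74 MPa.
Wall reaction R = σ·A = 85.74·525 = 45010 N = 45.01 kN.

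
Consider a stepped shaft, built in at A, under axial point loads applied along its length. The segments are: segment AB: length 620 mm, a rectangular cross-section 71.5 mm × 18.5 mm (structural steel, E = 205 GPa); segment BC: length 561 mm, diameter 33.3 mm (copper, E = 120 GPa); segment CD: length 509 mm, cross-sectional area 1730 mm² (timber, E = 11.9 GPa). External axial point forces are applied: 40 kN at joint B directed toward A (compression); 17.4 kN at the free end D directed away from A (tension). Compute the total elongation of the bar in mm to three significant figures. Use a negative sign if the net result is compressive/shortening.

0.472 mm

Internal axial forces (sectioning from the free end, tension +): N_CD = 17.4 kN, N_BC = 17.4 kN, N_AB = -22.6 kN.
A_AB = 1323 mm².
A_BC = 870.9 mm².
δ_AB = -22600·620/(1323·205000) = -0.05167 mm
δ_BC = 17400·561/(870.9·120000) = 0.0934 mm
δ_CD = 17400·509/(1730·11900) = 0.4302 mm
δ = Σδ_i = 0.4719 mm.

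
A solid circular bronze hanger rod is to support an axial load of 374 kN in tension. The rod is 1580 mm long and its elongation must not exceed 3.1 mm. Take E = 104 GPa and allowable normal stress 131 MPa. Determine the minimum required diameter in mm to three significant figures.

60.3 mm

Required area A ≥ P/σ_allow = 374000/131 = 2855 mm².
For a solid circular section, d ≥ √(4A/π) = 60.29 mm.
Elongation limit: A ≥ PL/(Eδ_allow) = 374000·1580/(104000·3.1) = 1833 mm² ⇒ d ≥ 48.31 mm.
The stress limit governs.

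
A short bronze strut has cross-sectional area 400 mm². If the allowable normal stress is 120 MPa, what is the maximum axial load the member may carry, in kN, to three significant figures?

P_max = σ_allow · A = 120 · 400 = 48000 N = 48 kN.

48.0 kN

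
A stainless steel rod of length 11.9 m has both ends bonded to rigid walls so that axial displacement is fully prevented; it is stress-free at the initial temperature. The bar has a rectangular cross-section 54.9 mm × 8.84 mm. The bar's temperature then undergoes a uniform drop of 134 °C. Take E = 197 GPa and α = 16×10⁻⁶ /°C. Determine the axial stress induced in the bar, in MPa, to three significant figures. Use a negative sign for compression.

422 MPa

Free thermal expansion αLΔT = 16e-6 · 11900 · -134 = -25.51 mm.
The walls impose strain ε = −(-25.51)/11900 = 2.1440e-03; σ = Eε = 197000 · 2.1440e-03 = 422.4 MPa.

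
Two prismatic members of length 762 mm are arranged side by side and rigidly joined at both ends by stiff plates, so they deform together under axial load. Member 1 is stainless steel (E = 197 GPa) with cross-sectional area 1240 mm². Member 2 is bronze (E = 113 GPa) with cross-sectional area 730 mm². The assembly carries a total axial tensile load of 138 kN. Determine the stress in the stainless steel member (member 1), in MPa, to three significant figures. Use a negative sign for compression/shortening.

Equal strain + equilibrium ⇒ each member carries load in proportion to AE: A₁E₁ = 244300000 N, A₂E₂ = 82490000 N, ΣAE = 326800000 N.
σ₁ = P·E₁/ΣAE = 138000·197000/326800000 = 83.2 MPa.

83.2 MPa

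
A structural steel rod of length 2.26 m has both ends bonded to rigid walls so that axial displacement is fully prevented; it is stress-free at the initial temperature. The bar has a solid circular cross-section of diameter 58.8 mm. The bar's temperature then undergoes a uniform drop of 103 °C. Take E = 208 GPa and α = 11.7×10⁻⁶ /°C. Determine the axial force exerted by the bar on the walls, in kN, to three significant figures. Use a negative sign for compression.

681 kN

Free thermal expansion αLΔT = 11.7e-6 · 2260 · -103 = -2.724 mm.
The walls impose strain ε = −(-2.724)/2260 = 1.2051e-03; σ = Eε = 208000 · 1.2051e-03 = 250.7 MPa.
Wall reaction R = σ·A = 250.7·2715 = 680700 N = 680.7 kN.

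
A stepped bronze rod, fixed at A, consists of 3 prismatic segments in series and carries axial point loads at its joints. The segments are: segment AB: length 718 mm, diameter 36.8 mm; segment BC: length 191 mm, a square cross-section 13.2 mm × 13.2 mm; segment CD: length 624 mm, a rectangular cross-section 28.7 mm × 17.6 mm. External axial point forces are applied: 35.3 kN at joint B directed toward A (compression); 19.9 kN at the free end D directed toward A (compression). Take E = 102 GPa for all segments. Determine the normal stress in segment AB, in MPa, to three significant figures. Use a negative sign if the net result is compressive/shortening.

Internal axial forces (sectioning from the free end, tension +): N_CD = -19.9 kN, N_BC = -19.9 kN, N_AB = -55.2 kN.
A_AB = 1064 mm².
σ_AB = N_AB/A_AB = -55200/1064 = -51.9 MPa.

-51.9 MPa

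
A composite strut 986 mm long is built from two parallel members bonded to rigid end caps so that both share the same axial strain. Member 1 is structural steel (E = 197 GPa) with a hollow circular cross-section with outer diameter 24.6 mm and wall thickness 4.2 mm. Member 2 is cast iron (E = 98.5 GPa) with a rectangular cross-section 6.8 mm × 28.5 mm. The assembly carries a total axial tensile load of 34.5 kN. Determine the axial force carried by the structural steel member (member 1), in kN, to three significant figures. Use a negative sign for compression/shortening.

25.4 kN

A_1 = 269.2 mm².
A_2 = 193.8 mm².
Equal strain + equilibrium ⇒ each member carries load in proportion to AE: A₁E₁ = 53030000 N, A₂E₂ = 19090000 N, ΣAE = 72120000 N.
F₁ = P·A₁E₁/ΣAE = 34500·53030000/72120000 = 25370 N.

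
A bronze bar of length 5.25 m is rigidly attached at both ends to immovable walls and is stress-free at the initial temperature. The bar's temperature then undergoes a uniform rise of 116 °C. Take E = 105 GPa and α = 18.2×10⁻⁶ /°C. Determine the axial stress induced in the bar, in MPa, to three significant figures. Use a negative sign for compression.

Free thermal expansion αLΔT = 18.2e-6 · 5250 · 116 = 11.08 mm.
The walls impose strain ε = −(11.08)/5250 = -2.1112e-03; σ = Eε = 105000 · -2.1112e-03 = -221.7 MPa.

-222 MPa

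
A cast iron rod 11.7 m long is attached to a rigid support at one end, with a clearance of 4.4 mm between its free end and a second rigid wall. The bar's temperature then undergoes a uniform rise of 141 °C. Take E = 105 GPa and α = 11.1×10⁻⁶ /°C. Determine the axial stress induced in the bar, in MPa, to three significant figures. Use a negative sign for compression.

Free thermal expansion αLΔT = 11.1e-6 · 11700 · 141 = 18.31 mm.
The walls engage after the gap closes; constrained expansion = 18.31 − 4.4 = 13.91 mm.
The walls impose strain ε = −(13.91)/11700 = -1.1890e-03; σ = Eε = 105000 · -1.1890e-03 = -124.8 MPa.

-125 MPa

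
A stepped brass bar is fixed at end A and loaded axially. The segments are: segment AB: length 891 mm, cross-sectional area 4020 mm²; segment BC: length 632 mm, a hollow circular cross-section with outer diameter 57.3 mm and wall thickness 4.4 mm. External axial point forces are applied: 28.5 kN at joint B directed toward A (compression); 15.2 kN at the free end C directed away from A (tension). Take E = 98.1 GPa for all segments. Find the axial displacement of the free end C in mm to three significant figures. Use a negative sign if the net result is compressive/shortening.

Internal axial forces (sectioning from the free end, tension +): N_BC = 15.2 kN, N_AB = -13.3 kN.
A_BC = 731.2 mm².
δ_AB = -13300·891/(4020·98100) = -0.03005 mm
δ_BC = 15200·632/(731.2·98100) = 0.1339 mm
δ = Σδ_i = 0.1039 mm.

0.104 mm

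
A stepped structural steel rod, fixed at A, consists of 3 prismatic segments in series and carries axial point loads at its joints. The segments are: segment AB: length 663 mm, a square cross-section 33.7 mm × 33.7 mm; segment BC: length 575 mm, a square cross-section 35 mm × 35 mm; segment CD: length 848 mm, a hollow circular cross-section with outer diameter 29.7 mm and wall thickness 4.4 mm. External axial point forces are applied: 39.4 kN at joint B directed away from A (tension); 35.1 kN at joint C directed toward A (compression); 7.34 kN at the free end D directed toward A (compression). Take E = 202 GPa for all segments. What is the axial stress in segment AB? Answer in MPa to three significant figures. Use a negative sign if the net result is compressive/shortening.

Internal axial forces (sectioning from the free end, tension +): N_CD = -7.34 kN, N_BC = -42.44 kN, N_AB = -3.04 kN.
A_AB = 1136 mm².
σ_AB = N_AB/A_AB = -3040/1136 = -2.677 MPa.

-2.68 MPa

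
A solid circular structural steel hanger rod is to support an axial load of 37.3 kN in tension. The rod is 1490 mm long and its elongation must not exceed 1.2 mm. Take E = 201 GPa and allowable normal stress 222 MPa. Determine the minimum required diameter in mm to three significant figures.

Required area A ≥ P/σ_allow = 37300/222 = 168 mm².
For a solid circular section, d ≥ √(4A/π) = 14.63 mm.
Elongation limit: A ≥ PL/(Eδ_allow) = 37300·1490/(201000·1.2) = 230.4 mm² ⇒ d ≥ 17.13 mm.
The elongation limit governs.

17.1 mm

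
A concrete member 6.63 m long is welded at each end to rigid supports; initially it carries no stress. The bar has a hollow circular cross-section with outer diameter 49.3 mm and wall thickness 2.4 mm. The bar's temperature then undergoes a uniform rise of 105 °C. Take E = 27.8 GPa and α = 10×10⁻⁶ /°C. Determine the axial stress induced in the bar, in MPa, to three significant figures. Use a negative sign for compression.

Free thermal expansion αLΔT = 10e-6 · 6630 · 105 = 6.961 mm.
The walls impose strain ε = −(6.961)/6630 = -1.0500e-03; σ = Eε = 27800 · -1.0500e-03 = -29.19 MPa.

-29.2 MPa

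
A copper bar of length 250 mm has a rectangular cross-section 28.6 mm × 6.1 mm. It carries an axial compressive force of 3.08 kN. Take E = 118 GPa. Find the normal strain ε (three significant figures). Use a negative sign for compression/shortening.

-1.50e-04

A = 174.5 mm².
σ = N/A = -17.65 MPa; ε = σ/E = -17.65/118000 = -1.496e-04.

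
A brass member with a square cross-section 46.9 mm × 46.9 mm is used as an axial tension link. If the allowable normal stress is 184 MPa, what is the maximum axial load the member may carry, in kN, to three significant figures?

405 kN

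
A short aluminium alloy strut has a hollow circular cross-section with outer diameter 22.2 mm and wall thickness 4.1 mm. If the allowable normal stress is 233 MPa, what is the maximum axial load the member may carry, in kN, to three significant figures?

A = 233.1 mm².
P_max = σ_allow · A = 233 · 233.1 = 54320 N = 54.32 kN.

54.3 kN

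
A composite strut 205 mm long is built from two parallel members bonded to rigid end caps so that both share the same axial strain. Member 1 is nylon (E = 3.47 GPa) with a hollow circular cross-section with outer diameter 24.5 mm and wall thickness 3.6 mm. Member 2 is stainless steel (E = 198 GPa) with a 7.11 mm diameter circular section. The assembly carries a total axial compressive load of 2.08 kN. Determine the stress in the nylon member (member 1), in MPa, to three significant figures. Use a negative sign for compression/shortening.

-0.831 MPa

A_1 = 236.4 mm².
A_2 = 39.7 mm².
Equal strain + equilibrium ⇒ each member carries load in proportion to AE: A₁E₁ = 820200 N, A₂E₂ = 7861000 N, ΣAE = 8682000 N.
σ₁ = P·E₁/ΣAE = -2080·3470/8682000 = -0.8314 MPa.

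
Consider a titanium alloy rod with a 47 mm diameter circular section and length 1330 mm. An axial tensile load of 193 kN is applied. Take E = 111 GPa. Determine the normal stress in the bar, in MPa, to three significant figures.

111 MPa

A = 1735 mm².
σ = N/A = 193000/1735 = 111.2 MPa.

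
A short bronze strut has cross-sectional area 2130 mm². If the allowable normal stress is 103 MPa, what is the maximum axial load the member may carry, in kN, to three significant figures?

P_max = σ_allow · A = 103 · 2130 = 219400 N = 219.4 kN.

219 kN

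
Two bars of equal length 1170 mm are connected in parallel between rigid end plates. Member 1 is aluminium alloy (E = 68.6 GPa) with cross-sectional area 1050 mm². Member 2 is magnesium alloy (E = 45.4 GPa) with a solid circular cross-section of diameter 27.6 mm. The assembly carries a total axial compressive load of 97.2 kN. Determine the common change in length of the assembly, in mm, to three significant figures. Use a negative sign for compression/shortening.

A_2 = 598.3 mm².
Equal strain + equilibrium ⇒ each member carries load in proportion to AE: A₁E₁ = 72030000 N, A₂E₂ = 27160000 N, ΣAE = 99190000 N.
δ = PL/ΣAE = -97200·1170/99190000 = -1.147 mm.

-1.15 mm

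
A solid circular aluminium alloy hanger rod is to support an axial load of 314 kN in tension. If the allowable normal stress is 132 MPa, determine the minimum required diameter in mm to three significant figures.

Required area A ≥ P/σ_allow = 314000/132 = 2379 mm².
For a solid circular section, d ≥ √(4A/π) = 55.03 mm.

55.0 mm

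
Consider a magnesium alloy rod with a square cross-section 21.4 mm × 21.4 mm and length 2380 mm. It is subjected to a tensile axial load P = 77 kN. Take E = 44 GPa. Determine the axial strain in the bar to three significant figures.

A = 458 mm².
σ = N/A = 168.1 MPa; ε = σ/E = 168.1/44000 = 3.821e-03.

0.00382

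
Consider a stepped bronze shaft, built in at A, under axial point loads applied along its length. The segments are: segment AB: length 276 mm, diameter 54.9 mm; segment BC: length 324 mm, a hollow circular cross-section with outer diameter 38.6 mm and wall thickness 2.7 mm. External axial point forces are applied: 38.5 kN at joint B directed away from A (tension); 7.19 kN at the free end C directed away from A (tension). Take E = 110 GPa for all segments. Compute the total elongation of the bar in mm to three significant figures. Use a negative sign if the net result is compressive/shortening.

0.118 mm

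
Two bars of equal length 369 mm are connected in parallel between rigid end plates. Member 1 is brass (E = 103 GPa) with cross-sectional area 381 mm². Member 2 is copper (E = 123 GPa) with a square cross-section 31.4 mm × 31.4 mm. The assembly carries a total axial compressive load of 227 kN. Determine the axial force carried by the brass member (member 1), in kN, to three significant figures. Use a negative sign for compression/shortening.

A_2 = 986 mm².
Equal strain + equilibrium ⇒ each member carries load in proportion to AE: A₁E₁ = 39240000 N, A₂E₂ = 121300000 N, ΣAE = 160500000 N.
F₁ = P·A₁E₁/ΣAE = -227000·39240000/160500000 = -55500 N.

-55.5 kN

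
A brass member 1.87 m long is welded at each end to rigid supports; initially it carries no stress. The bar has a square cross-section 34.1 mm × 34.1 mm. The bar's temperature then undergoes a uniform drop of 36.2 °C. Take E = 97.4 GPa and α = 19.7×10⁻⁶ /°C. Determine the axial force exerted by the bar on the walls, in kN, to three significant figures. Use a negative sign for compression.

Free thermal expansion αLΔT = 19.7e-6 · 1870 · -36.2 = -1.334 mm.
The walls impose strain ε = −(-1.334)/1870 = 7.1314e-04; σ = Eε = 97400 · 7.1314e-04 = 69.46 MPa.
Wall reaction R = σ·A = 69.46·1163 = 80770 N = 80.77 kN.

80.8 kN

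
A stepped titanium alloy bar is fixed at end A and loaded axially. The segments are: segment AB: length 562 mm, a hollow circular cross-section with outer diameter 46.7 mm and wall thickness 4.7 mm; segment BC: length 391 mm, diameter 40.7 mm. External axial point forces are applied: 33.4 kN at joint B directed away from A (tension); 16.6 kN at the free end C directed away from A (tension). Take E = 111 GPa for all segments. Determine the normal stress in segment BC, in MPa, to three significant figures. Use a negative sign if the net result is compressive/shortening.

12.8 MPa

Internal axial forces (sectioning from the free end, tension +): N_BC = 16.6 kN, N_AB = 50 kN.
A_BC = 1301 mm².
σ_BC = N_BC/A_BC = 16600/1301 = 12.76 MPa.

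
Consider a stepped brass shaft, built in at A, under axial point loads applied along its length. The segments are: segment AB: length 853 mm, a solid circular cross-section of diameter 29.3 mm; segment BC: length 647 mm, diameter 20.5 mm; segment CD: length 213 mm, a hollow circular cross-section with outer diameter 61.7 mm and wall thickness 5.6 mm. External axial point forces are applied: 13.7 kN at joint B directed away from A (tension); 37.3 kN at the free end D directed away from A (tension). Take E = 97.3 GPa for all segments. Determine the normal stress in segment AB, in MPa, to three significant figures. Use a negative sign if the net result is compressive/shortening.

75.6 MPa

Internal axial forces (sectioning from the free end, tension +): N_CD = 37.3 kN, N_BC = 37.3 kN, N_AB = 51 kN.
A_AB = 674.3 mm².
σ_AB = N_AB/A_AB = 51000/674.3 = 75.64 MPa.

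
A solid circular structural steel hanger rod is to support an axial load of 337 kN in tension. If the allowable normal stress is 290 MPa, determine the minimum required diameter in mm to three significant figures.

Required area A ≥ P/σ_allow = 337000/290 = 1162 mm².
For a solid circular section, d ≥ √(4A/π) = 38.47 mm.

38.5 mm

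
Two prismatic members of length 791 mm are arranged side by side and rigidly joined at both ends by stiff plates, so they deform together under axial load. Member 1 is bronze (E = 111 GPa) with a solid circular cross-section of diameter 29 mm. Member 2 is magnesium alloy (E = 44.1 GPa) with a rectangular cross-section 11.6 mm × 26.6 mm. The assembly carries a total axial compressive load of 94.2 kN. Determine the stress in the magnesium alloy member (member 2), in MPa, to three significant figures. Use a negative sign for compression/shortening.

-47.8 MPa

A_1 = 660.5 mm².
A_2 = 308.6 mm².
Equal strain + equilibrium ⇒ each member carries load in proportion to AE: A₁E₁ = 73320000 N, A₂E₂ = 13610000 N, ΣAE = 86930000 N.
σ₂ = P·E₂/ΣAE = -94200·44100/86930000 = -47.79 MPa.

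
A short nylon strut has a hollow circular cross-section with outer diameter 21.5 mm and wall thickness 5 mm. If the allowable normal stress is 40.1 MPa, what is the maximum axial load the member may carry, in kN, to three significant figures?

A = 259.2 mm².
P_max = σ_allow · A = 40.1 · 259.2 = 10390 N = 10.39 kN.

10.4 kN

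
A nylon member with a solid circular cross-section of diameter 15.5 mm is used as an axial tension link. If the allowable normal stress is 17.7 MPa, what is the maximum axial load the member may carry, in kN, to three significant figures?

3.34 kN

A = 188.7 mm².
P_max = σ_allow · A = 17.7 · 188.7 = 3340 N = 3.34 kN.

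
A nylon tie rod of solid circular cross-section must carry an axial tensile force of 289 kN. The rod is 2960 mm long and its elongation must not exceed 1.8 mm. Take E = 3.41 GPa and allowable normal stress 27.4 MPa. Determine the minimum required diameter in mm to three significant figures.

Required area A ≥ P/σ_allow = 289000/27.4 = 10550 mm².
For a solid circular section, d ≥ √(4A/π) = 115.9 mm.
Elongation limit: A ≥ PL/(Eδ_allow) = 289000·2960/(3410·1.8) = 139400 mm² ⇒ d ≥ 421.2 mm.
The elongation limit governs.

421 mm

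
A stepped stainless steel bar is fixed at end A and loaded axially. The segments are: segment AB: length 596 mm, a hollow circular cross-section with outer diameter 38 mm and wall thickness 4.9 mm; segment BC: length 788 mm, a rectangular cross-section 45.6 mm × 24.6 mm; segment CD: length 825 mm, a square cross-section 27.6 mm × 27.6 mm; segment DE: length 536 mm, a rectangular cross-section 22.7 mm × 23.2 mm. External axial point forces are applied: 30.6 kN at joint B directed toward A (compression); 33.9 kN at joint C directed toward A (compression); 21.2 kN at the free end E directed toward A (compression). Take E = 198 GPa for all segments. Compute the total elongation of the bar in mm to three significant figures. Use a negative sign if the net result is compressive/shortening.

Internal axial forces (sectioning from the free end, tension +): N_DE = -21.2 kN, N_CD = -21.2 kN, N_BC = -55.1 kN, N_AB = -85.7 kN.
A_AB = 509.5 mm².
A_BC = 1122 mm².
A_CD = 761.8 mm².
A_DE = 526.6 mm².
δ_AB = -85700·596/(509.5·198000) = -0.5063 mm
δ_BC = -55100·788/(1122·198000) = -0.1955 mm
δ_CD = -21200·825/(761.8·198000) = -0.116 mm
δ_DE = -21200·536/(526.6·198000) = -0.109 mm
δ = Σδ_i = -0.9267 mm.

-0.927 mm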